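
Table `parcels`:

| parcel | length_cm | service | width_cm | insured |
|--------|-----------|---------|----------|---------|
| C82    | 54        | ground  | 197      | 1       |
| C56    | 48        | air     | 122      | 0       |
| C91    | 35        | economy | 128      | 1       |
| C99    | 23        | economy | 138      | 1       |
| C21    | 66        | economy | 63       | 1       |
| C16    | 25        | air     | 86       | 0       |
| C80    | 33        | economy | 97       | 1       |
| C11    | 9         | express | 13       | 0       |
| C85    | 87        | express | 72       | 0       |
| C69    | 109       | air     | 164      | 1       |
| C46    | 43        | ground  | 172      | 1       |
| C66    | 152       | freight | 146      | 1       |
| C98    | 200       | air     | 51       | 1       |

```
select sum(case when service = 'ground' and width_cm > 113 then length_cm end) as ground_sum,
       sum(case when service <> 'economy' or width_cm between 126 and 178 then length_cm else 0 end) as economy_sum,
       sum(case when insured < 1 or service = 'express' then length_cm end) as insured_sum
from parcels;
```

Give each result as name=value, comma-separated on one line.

[ground_sum: service = 'ground' and width_cm > 113]
parcel=C82: ✓ → 54
parcel=C56: ✗
parcel=C91: ✗
parcel=C99: ✗
parcel=C21: ✗
parcel=C16: ✗
parcel=C80: ✗
parcel=C11: ✗
parcel=C85: ✗
parcel=C69: ✗
parcel=C46: ✓ → 43
parcel=C66: ✗
parcel=C98: ✗
ground_sum = 54 + 43 = 97
—
[economy_sum: service <> 'economy' or width_cm between 126 and 178]
parcel=C82: ✓ → 54
parcel=C56: ✓ → 48
parcel=C91: ✓ → 35
parcel=C99: ✓ → 23
parcel=C21: ✗
parcel=C16: ✓ → 25
parcel=C80: ✗
parcel=C11: ✓ → 9
parcel=C85: ✓ → 87
parcel=C69: ✓ → 109
parcel=C46: ✓ → 43
parcel=C66: ✓ → 152
parcel=C98: ✓ → 200
economy_sum = 54 + 48 + 35 + 23 + 25 + 9 + 87 + 109 + 43 + 152 + 200 = 785
—
[insured_sum: insured < 1 or service = 'express']
parcel=C82: ✗
parcel=C56: ✓ → 48
parcel=C91: ✗
parcel=C99: ✗
parcel=C21: ✗
parcel=C16: ✓ → 25
parcel=C80: ✗
parcel=C11: ✓ → 9
parcel=C85: ✓ → 87
parcel=C69: ✗
parcel=C46: ✗
parcel=C66: ✗
parcel=C98: ✗
insured_sum = 48 + 25 + 9 + 87 = 169

ground_sum=97, economy_sum=785, insured_sum=169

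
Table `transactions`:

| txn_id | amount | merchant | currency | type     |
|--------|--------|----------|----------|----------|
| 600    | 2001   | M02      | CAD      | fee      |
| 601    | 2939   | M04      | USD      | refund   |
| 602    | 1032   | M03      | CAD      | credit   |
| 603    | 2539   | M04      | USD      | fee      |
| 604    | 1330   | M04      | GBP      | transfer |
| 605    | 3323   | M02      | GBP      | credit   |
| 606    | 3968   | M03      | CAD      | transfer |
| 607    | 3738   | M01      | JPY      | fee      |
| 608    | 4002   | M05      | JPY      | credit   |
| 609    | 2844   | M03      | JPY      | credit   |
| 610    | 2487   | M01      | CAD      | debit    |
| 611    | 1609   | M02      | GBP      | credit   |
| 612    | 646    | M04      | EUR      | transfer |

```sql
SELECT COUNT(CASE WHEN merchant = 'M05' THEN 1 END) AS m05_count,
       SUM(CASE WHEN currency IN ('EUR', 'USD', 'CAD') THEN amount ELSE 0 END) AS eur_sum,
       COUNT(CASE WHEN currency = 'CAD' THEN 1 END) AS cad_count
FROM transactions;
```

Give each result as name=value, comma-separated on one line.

[m05_count: merchant = 'M05']
txn_id=600: ✗
txn_id=601: ✗
txn_id=602: ✗
txn_id=603: ✗
txn_id=604: ✗
txn_id=605: ✗
txn_id=606: ✗
txn_id=607: ✗
txn_id=608: ✓ → 1
txn_id=609: ✗
txn_id=610: ✗
txn_id=611: ✗
txn_id=612: ✗
m05_count = COUNT(1) = 1
—
[eur_sum: currency IN ('EUR', 'USD', 'CAD')]
txn_id=600: ✓ → 2001
txn_id=601: ✓ → 2939
txn_id=602: ✓ → 1032
txn_id=603: ✓ → 2539
txn_id=604: ✗
txn_id=605: ✗
txn_id=606: ✓ → 3968
txn_id=607: ✗
txn_id=608: ✗
txn_id=609: ✗
txn_id=610: ✓ → 2487
txn_id=611: ✗
txn_id=612: ✓ → 646
eur_sum = 2001 + 2939 + 1032 + 2539 + 3968 + 2487 + 646 = 15612
—
[cad_count: currency = 'CAD']
txn_id=600: ✓ → 1
txn_id=601: ✗
txn_id=602: ✓ → 1
txn_id=603: ✗
txn_id=604: ✗
txn_id=605: ✗
txn_id=606: ✓ → 1
txn_id=607: ✗
txn_id=608: ✗
txn_id=609: ✗
txn_id=610: ✓ → 1
txn_id=611: ✗
txn_id=612: ✗
cad_count = COUNT(1, 1, 1, 1) = 4

m05_count=1, eur_sum=15612, cad_count=4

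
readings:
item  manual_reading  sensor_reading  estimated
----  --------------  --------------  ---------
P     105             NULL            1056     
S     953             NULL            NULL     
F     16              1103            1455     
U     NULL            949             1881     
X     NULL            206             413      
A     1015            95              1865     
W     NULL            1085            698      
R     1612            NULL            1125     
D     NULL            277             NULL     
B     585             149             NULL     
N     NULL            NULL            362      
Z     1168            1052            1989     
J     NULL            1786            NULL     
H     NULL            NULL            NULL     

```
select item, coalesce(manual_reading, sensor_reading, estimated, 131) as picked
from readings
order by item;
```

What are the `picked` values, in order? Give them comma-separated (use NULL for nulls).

item=A: manual_reading=1015 → 1015
item=B: manual_reading=585 → 585
item=D: manual_reading=NULL, sensor_reading=277 → 277
item=F: manual_reading=16 → 16
item=H: manual_reading=NULL, sensor_reading=NULL, estimated=NULL, → literal 131 → 131
item=J: manual_reading=NULL, sensor_reading=1786 → 1786
item=N: manual_reading=NULL, sensor_reading=NULL, estimated=362 → 362
item=P: manual_reading=105 → 105
item=R: manual_reading=1612 → 1612
item=S: manual_reading=953 → 953
item=U: manual_reading=NULL, sensor_reading=949 → 949
item=W: manual_reading=NULL, sensor_reading=1085 → 1085
item=X: manual_reading=NULL, sensor_reading=206 → 206
item=Z: manual_reading=1168 → 1168

1015, 585, 277, 16, 131, 1786, 362, 105, 1612, 953, 949, 1085, 206, 1168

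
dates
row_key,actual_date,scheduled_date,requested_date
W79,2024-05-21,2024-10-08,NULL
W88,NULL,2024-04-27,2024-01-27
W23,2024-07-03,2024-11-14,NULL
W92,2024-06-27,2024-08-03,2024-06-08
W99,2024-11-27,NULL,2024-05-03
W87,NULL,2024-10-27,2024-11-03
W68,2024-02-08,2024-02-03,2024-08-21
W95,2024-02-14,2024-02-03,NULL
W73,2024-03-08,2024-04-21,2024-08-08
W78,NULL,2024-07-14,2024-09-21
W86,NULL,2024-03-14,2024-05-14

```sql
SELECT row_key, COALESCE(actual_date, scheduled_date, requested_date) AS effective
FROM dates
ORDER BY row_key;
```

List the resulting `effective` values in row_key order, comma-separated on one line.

2024-07-03, 2024-02-08, 2024-03-08, 2024-07-14, 2024-05-21, 2024-03-14, 2024-10-27, 2024-04-27, 2024-06-27, 2024-02-14, 2024-11-27

row_key=W23: actual_date=2024-07-03 → 2024-07-03
row_key=W68: actual_date=2024-02-08 → 2024-02-08
row_key=W73: actual_date=2024-03-08 → 2024-03-08
row_key=W78: actual_date=NULL, scheduled_date=2024-07-14 → 2024-07-14
row_key=W79: actual_date=2024-05-21 → 2024-05-21
row_key=W86: actual_date=NULL, scheduled_date=2024-03-14 → 2024-03-14
row_key=W87: actual_date=NULL, scheduled_date=2024-10-27 → 2024-10-27
row_key=W88: actual_date=NULL, scheduled_date=2024-04-27 → 2024-04-27
row_key=W92: actual_date=2024-06-27 → 2024-06-27
row_key=W95: actual_date=2024-02-14 → 2024-02-14
row_key=W99: actual_date=2024-11-27 → 2024-11-27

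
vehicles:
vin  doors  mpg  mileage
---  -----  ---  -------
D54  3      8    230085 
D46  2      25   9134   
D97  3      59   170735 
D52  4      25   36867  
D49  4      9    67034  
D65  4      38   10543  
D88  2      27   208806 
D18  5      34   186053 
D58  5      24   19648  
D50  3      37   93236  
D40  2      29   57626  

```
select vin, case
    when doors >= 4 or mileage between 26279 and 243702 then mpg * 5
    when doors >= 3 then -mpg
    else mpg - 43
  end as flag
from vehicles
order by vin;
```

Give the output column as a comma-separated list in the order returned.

170, 145, -18, 45, 185, 125, 40, 120, 190, 135, 295

vin=D18: doors >= 4 or mileage between 26279 and 243702 → 170
vin=D40: doors >= 4 or mileage between 26279 and 243702 → 145
vin=D46: ELSE → -18
vin=D49: doors >= 4 or mileage between 26279 and 243702 → 45
vin=D50: doors >= 4 or mileage between 26279 and 243702 → 185
vin=D52: doors >= 4 or mileage between 26279 and 243702 → 125
vin=D54: doors >= 4 or mileage between 26279 and 243702 → 40
vin=D58: doors >= 4 or mileage between 26279 and 243702 → 120
vin=D65: doors >= 4 or mileage between 26279 and 243702 → 190
vin=D88: doors >= 4 or mileage between 26279 and 243702 → 135
vin=D97: doors >= 4 or mileage between 26279 and 243702 → 295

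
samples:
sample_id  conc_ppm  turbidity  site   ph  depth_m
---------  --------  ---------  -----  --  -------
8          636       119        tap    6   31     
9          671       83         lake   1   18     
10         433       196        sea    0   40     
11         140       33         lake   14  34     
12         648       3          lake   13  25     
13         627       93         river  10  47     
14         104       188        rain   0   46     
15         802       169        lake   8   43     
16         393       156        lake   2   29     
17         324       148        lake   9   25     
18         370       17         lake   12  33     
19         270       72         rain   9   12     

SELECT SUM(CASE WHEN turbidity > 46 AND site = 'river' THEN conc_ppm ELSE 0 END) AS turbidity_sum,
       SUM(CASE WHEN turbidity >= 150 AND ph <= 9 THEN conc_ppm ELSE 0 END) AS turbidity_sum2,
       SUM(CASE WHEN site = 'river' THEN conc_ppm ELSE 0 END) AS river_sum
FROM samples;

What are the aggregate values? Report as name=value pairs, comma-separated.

[turbidity_sum: turbidity > 46 AND site = 'river']
sample_id=8: ✗
sample_id=9: ✗
sample_id=10: ✗
sample_id=11: ✗
sample_id=12: ✗
sample_id=13: ✓ → 627
sample_id=14: ✗
sample_id=15: ✗
sample_id=16: ✗
sample_id=17: ✗
sample_id=18: ✗
sample_id=19: ✗
turbidity_sum = 627
—
[turbidity_sum2: turbidity >= 150 AND ph <= 9]
sample_id=8: ✗
sample_id=9: ✗
sample_id=10: ✓ → 433
sample_id=11: ✗
sample_id=12: ✗
sample_id=13: ✗
sample_id=14: ✓ → 104
sample_id=15: ✓ → 802
sample_id=16: ✓ → 393
sample_id=17: ✗
sample_id=18: ✗
sample_id=19: ✗
turbidity_sum2 = 433 + 104 + 802 + 393 = 1732
—
[river_sum: site = 'river']
sample_id=8: ✗
sample_id=9: ✗
sample_id=10: ✗
sample_id=11: ✗
sample_id=12: ✗
sample_id=13: ✓ → 627
sample_id=14: ✗
sample_id=15: ✗
sample_id=16: ✗
sample_id=17: ✗
sample_id=18: ✗
sample_id=19: ✗
river_sum = 627

turbidity_sum=627, turbidity_sum2=1732, river_sum=627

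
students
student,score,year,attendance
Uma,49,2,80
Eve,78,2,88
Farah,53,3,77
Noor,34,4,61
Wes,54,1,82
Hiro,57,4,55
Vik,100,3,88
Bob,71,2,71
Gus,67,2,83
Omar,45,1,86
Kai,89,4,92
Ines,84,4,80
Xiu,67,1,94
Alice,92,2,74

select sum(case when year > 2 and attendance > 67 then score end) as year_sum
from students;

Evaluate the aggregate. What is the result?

student=Uma: ✗
student=Eve: ✗
student=Farah: ✓ → 53
student=Noor: ✗
student=Wes: ✗
student=Hiro: ✗
student=Vik: ✓ → 100
student=Bob: ✗
student=Gus: ✗
student=Omar: ✗
student=Kai: ✓ → 89
student=Ines: ✓ → 84
student=Xiu: ✗
student=Alice: ✗
year_sum = 53 + 100 + 89 + 84 = 326

326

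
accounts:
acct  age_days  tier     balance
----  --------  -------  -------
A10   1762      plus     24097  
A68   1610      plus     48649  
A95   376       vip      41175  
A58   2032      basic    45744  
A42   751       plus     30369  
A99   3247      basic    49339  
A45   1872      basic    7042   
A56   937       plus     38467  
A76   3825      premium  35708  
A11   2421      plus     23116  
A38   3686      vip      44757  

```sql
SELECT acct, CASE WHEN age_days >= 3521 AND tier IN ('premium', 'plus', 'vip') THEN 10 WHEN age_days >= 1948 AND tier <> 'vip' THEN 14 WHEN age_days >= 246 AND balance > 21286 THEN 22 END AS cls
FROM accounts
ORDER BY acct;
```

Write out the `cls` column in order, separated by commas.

22, 14, 10, 22, NULL, 22, 14, 22, 10, 22, 14

acct=A10: age_days >= 246 AND balance > 21286 → 22
acct=A11: age_days >= 1948 AND tier <> 'vip' → 14
acct=A38: age_days >= 3521 AND tier IN ('premium', 'plus', 'vip') → 10
acct=A42: age_days >= 246 AND balance > 21286 → 22
acct=A45: (no match → NULL) → NULL
acct=A56: age_days >= 246 AND balance > 21286 → 22
acct=A58: age_days >= 1948 AND tier <> 'vip' → 14
acct=A68: age_days >= 246 AND balance > 21286 → 22
acct=A76: age_days >= 3521 AND tier IN ('premium', 'plus', 'vip') → 10
acct=A95: age_days >= 246 AND balance > 21286 → 22
acct=A99: age_days >= 1948 AND tier <> 'vip' → 14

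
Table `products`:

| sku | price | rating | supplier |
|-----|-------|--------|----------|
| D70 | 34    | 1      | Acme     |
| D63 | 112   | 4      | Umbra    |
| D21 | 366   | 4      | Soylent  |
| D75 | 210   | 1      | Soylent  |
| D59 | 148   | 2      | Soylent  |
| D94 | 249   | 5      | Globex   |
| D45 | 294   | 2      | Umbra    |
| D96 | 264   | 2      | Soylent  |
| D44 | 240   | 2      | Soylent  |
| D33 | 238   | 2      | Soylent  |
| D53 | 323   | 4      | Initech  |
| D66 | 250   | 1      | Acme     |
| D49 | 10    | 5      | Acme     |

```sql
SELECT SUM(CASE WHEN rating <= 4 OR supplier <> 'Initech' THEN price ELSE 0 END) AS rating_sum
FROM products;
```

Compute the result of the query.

2738

sku=D70: ✓ → 34
sku=D63: ✓ → 112
sku=D21: ✓ → 366
sku=D75: ✓ → 210
sku=D59: ✓ → 148
sku=D94: ✓ → 249
sku=D45: ✓ → 294
sku=D96: ✓ → 264
sku=D44: ✓ → 240
sku=D33: ✓ → 238
sku=D53: ✓ → 323
sku=D66: ✓ → 250
sku=D49: ✓ → 10
rating_sum = 34 + 112 + 366 + 210 + 148 + 249 + 294 + 264 + 240 + 238 + 323 + 250 + 10 = 2738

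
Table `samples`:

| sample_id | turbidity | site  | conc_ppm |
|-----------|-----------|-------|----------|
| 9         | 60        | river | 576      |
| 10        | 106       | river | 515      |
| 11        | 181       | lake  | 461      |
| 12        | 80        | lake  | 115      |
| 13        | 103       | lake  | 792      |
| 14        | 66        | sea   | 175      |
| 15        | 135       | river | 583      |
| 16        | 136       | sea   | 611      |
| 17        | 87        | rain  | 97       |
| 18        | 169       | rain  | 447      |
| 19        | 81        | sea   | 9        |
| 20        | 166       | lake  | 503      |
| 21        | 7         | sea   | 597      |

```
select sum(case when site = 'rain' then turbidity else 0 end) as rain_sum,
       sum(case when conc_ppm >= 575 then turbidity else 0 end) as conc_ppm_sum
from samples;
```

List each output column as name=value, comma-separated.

[rain_sum: site = 'rain']
sample_id=9: ✗
sample_id=10: ✗
sample_id=11: ✗
sample_id=12: ✗
sample_id=13: ✗
sample_id=14: ✗
sample_id=15: ✗
sample_id=16: ✗
sample_id=17: ✓ → 87
sample_id=18: ✓ → 169
sample_id=19: ✗
sample_id=20: ✗
sample_id=21: ✗
rain_sum = 87 + 169 = 256
—
[conc_ppm_sum: conc_ppm >= 575]
sample_id=9: ✓ → 60
sample_id=10: ✗
sample_id=11: ✗
sample_id=12: ✗
sample_id=13: ✓ → 103
sample_id=14: ✗
sample_id=15: ✓ → 135
sample_id=16: ✓ → 136
sample_id=17: ✗
sample_id=18: ✗
sample_id=19: ✗
sample_id=20: ✗
sample_id=21: ✓ → 7
conc_ppm_sum = 60 + 103 + 135 + 136 + 7 = 441

rain_sum=256, conc_ppm_sum=441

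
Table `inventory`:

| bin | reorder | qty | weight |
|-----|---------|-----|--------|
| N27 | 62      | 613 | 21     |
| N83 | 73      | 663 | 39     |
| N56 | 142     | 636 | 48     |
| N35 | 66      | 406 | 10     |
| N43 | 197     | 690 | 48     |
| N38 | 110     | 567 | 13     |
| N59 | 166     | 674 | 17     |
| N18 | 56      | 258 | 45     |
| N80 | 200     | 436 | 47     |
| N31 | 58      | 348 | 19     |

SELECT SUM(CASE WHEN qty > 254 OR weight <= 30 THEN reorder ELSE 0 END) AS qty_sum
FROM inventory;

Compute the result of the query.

bin=N27: ✓ → 62
bin=N83: ✓ → 73
bin=N56: ✓ → 142
bin=N35: ✓ → 66
bin=N43: ✓ → 197
bin=N38: ✓ → 110
bin=N59: ✓ → 166
bin=N18: ✓ → 56
bin=N80: ✓ → 200
bin=N31: ✓ → 58
qty_sum = 62 + 73 + 142 + 66 + 197 + 110 + 166 + 56 + 200 + 58 = 1130

1130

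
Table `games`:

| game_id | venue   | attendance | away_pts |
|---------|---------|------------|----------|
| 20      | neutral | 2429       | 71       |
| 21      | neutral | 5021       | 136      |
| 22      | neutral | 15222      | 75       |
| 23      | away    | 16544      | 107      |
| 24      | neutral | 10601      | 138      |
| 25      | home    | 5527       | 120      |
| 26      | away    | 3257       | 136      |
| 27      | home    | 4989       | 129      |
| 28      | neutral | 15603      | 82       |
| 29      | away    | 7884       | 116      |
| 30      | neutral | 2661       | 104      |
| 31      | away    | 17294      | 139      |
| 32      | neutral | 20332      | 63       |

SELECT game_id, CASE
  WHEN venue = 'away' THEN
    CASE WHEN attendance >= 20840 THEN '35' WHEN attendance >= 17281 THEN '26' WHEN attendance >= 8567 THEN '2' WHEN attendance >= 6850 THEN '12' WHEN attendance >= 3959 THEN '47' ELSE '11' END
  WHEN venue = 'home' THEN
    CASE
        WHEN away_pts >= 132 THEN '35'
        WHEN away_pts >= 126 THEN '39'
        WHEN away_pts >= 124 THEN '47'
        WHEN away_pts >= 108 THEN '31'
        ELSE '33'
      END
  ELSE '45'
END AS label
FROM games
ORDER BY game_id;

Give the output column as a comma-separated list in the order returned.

45, 45, 45, 2, 45, 31, 11, 39, 45, 12, 45, 26, 45

game_id=20: venue='neutral' → outer ELSE → 45
game_id=21: venue='neutral' → outer ELSE → 45
game_id=22: venue='neutral' → outer ELSE → 45
game_id=23: venue='away' → inner[attendance >= 8567] → 2
game_id=24: venue='neutral' → outer ELSE → 45
game_id=25: venue='home' → inner[away_pts >= 108] → 31
game_id=26: venue='away' → inner[ELSE] → 11
game_id=27: venue='home' → inner[away_pts >= 126] → 39
game_id=28: venue='neutral' → outer ELSE → 45
game_id=29: venue='away' → inner[attendance >= 6850] → 12
game_id=30: venue='neutral' → outer ELSE → 45
game_id=31: venue='away' → inner[attendance >= 17281] → 26
game_id=32: venue='neutral' → outer ELSE → 45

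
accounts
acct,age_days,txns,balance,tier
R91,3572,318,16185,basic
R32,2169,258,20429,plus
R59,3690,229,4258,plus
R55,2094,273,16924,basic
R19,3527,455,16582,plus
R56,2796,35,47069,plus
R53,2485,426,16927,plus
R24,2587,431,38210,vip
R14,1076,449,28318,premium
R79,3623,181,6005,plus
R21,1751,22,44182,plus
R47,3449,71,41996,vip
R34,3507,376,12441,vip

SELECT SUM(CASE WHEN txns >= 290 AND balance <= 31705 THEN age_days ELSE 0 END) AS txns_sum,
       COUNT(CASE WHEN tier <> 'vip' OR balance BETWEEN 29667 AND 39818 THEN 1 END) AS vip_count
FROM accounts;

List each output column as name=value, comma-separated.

txns_sum=14167, vip_count=11

[txns_sum: txns >= 290 AND balance <= 31705]
acct=R91: ✓ → 3572
acct=R32: ✗
acct=R59: ✗
acct=R55: ✗
acct=R19: ✓ → 3527
acct=R56: ✗
acct=R53: ✓ → 2485
acct=R24: ✗
acct=R14: ✓ → 1076
acct=R79: ✗
acct=R21: ✗
acct=R47: ✗
acct=R34: ✓ → 3507
txns_sum = 3572 + 3527 + 2485 + 1076 + 3507 = 14167
—
[vip_count: tier <> 'vip' OR balance BETWEEN 29667 AND 39818]
acct=R91: ✓ → 1
acct=R32: ✓ → 1
acct=R59: ✓ → 1
acct=R55: ✓ → 1
acct=R19: ✓ → 1
acct=R56: ✓ → 1
acct=R53: ✓ → 1
acct=R24: ✓ → 1
acct=R14: ✓ → 1
acct=R79: ✓ → 1
acct=R21: ✓ → 1
acct=R47: ✗
acct=R34: ✗
vip_count = COUNT(1, 1, 1, 1, 1, 1, 1, 1, 1, 1, 1) = 11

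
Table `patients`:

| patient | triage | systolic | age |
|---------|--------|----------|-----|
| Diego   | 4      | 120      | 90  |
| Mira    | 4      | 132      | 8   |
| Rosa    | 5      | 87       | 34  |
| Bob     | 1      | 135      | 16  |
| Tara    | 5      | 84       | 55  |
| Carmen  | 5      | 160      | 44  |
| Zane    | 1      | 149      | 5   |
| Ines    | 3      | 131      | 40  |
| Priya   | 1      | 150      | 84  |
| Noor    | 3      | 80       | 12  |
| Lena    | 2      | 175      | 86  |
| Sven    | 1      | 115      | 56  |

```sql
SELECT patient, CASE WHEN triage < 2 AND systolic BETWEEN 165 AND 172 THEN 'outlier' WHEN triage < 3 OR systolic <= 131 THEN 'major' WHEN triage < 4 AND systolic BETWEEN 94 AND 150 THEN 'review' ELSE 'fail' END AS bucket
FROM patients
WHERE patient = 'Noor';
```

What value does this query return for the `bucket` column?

major

patient = Noor: triage=3, systolic=80, age=12.
triage < 2 AND systolic BETWEEN 165 AND 172 → false
triage < 3 OR systolic <= 131 → true → major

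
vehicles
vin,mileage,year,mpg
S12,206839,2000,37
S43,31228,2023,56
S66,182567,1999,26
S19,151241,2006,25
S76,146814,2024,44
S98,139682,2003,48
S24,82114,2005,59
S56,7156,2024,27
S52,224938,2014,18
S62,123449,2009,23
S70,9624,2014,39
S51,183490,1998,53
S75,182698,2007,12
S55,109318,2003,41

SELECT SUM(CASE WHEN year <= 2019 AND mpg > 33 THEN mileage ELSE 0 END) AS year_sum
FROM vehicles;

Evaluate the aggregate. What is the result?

731067

vin=S12: ✓ → 206839
vin=S43: ✗
vin=S66: ✗
vin=S19: ✗
vin=S76: ✗
vin=S98: ✓ → 139682
vin=S24: ✓ → 82114
vin=S56: ✗
vin=S52: ✗
vin=S62: ✗
vin=S70: ✓ → 9624
vin=S51: ✓ → 183490
vin=S75: ✗
vin=S55: ✓ → 109318
year_sum = 206839 + 139682 + 82114 + 9624 + 183490 + 109318 = 731067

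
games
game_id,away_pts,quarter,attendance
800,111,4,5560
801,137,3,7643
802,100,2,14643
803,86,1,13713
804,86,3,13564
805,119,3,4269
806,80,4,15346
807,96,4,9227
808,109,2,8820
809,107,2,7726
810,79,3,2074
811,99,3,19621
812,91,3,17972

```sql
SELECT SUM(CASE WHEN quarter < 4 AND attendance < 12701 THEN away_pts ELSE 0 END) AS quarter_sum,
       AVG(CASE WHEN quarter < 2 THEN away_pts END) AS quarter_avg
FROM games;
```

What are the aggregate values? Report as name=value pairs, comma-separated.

[quarter_sum: quarter < 4 AND attendance < 12701]
game_id=800: ✗
game_id=801: ✓ → 137
game_id=802: ✗
game_id=803: ✗
game_id=804: ✗
game_id=805: ✓ → 119
game_id=806: ✗
game_id=807: ✗
game_id=808: ✓ → 109
game_id=809: ✓ → 107
game_id=810: ✓ → 79
game_id=811: ✗
game_id=812: ✗
quarter_sum = 137 + 119 + 109 + 107 + 79 = 551
—
[quarter_avg: quarter < 2]
game_id=800: ✗
game_id=801: ✗
game_id=802: ✗
game_id=803: ✓ → 86
game_id=804: ✗
game_id=805: ✗
game_id=806: ✗
game_id=807: ✗
game_id=808: ✗
game_id=809: ✗
game_id=810: ✗
game_id=811: ✗
game_id=812: ✗
quarter_avg = 86

quarter_sum=551, quarter_avg=86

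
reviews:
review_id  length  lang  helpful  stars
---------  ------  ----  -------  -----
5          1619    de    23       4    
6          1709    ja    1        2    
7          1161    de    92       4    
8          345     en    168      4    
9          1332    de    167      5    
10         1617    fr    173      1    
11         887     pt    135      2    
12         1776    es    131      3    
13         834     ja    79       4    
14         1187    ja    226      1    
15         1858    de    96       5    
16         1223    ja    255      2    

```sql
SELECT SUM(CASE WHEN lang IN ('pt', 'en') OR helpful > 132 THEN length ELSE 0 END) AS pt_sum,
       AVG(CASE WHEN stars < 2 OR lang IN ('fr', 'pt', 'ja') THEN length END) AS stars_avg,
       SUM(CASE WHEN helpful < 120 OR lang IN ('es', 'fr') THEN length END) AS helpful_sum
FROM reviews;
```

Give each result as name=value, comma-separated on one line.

[pt_sum: lang IN ('pt', 'en') OR helpful > 132]
review_id=5: ✗
review_id=6: ✗
review_id=7: ✗
review_id=8: ✓ → 345
review_id=9: ✓ → 1332
review_id=10: ✓ → 1617
review_id=11: ✓ → 887
review_id=12: ✗
review_id=13: ✗
review_id=14: ✓ → 1187
review_id=15: ✗
review_id=16: ✓ → 1223
pt_sum = 345 + 1332 + 1617 + 887 + 1187 + 1223 = 6591
—
[stars_avg: stars < 2 OR lang IN ('fr', 'pt', 'ja')]
review_id=5: ✗
review_id=6: ✓ → 1709
review_id=7: ✗
review_id=8: ✗
review_id=9: ✗
review_id=10: ✓ → 1617
review_id=11: ✓ → 887
review_id=12: ✗
review_id=13: ✓ → 834
review_id=14: ✓ → 1187
review_id=15: ✗
review_id=16: ✓ → 1223
stars_avg = (1709 + 1617 + 887 + 834 + 1187 + 1223) / 6 = 1242.8333333333
—
[helpful_sum: helpful < 120 OR lang IN ('es', 'fr')]
review_id=5: ✓ → 1619
review_id=6: ✓ → 1709
review_id=7: ✓ → 1161
review_id=8: ✗
review_id=9: ✗
review_id=10: ✓ → 1617
review_id=11: ✗
review_id=12: ✓ → 1776
review_id=13: ✓ → 834
review_id=14: ✗
review_id=15: ✓ → 1858
review_id=16: ✗
helpful_sum = 1619 + 1709 + 1161 + 1617 + 1776 + 834 + 1858 = 10574

pt_sum=6591, stars_avg=1242.8333333333, helpful_sum=10574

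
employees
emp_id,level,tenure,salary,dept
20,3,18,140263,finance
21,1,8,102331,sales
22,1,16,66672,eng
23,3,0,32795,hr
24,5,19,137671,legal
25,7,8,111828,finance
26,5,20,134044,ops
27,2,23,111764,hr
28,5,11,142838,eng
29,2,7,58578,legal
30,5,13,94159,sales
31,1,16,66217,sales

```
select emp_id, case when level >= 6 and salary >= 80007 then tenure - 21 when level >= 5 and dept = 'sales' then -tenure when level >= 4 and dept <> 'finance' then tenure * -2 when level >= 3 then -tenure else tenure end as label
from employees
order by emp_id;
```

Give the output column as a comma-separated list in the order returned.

emp_id=20: level >= 3 → -18
emp_id=21: ELSE → 8
emp_id=22: ELSE → 16
emp_id=23: level >= 3 → 0
emp_id=24: level >= 4 and dept <> 'finance' → -38
emp_id=25: level >= 6 and salary >= 80007 → -13
emp_id=26: level >= 4 and dept <> 'finance' → -40
emp_id=27: ELSE → 23
emp_id=28: level >= 4 and dept <> 'finance' → -22
emp_id=29: ELSE → 7
emp_id=30: level >= 5 and dept = 'sales' → -13
emp_id=31: ELSE → 16

-18, 8, 16, 0, -38, -13, -40, 23, -22, 7, -13, 16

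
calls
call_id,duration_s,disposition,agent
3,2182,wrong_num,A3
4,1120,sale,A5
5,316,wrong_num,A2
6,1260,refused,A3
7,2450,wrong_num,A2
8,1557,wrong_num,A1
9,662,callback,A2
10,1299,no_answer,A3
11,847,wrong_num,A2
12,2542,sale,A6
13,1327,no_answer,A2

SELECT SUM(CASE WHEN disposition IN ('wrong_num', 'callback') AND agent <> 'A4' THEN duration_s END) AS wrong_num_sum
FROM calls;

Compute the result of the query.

8014

call_id=3: ✓ → 2182
call_id=4: ✗
call_id=5: ✓ → 316
call_id=6: ✗
call_id=7: ✓ → 2450
call_id=8: ✓ → 1557
call_id=9: ✓ → 662
call_id=10: ✗
call_id=11: ✓ → 847
call_id=12: ✗
call_id=13: ✗
wrong_num_sum = 2182 + 316 + 2450 + 1557 + 662 + 847 = 8014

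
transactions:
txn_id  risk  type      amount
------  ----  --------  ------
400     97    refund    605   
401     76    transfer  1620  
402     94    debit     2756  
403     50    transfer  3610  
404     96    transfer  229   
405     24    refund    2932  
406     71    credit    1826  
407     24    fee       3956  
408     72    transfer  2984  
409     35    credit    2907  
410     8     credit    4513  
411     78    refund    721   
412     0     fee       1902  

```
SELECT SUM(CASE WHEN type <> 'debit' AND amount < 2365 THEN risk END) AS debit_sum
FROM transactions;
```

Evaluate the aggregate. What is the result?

418

txn_id=400: ✓ → 97
txn_id=401: ✓ → 76
txn_id=402: ✗
txn_id=403: ✗
txn_id=404: ✓ → 96
txn_id=405: ✗
txn_id=406: ✓ → 71
txn_id=407: ✗
txn_id=408: ✗
txn_id=409: ✗
txn_id=410: ✗
txn_id=411: ✓ → 78
txn_id=412: ✓ → 0
debit_sum = 97 + 76 + 96 + 71 + 78 = 418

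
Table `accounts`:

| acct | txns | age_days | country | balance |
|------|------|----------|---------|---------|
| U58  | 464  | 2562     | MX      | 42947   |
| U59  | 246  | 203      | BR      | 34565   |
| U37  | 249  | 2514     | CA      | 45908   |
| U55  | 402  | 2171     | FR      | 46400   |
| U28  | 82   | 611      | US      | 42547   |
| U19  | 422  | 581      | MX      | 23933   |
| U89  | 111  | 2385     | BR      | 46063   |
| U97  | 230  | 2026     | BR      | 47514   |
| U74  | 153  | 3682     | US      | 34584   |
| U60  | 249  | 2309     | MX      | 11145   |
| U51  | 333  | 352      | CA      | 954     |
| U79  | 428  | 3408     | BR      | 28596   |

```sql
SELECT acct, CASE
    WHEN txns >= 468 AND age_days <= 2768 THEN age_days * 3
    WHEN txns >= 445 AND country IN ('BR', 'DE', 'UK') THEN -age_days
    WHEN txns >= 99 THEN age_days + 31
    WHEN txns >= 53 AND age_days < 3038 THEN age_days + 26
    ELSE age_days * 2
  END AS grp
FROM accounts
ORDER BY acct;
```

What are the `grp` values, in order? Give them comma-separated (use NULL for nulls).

612, 637, 2545, 383, 2202, 2593, 234, 2340, 3713, 3439, 2416, 2057

acct=U19: txns >= 99 → 612
acct=U28: txns >= 53 AND age_days < 3038 → 637
acct=U37: txns >= 99 → 2545
acct=U51: txns >= 99 → 383
acct=U55: txns >= 99 → 2202
acct=U58: txns >= 99 → 2593
acct=U59: txns >= 99 → 234
acct=U60: txns >= 99 → 2340
acct=U74: txns >= 99 → 3713
acct=U79: txns >= 99 → 3439
acct=U89: txns >= 99 → 2416
acct=U97: txns >= 99 → 2057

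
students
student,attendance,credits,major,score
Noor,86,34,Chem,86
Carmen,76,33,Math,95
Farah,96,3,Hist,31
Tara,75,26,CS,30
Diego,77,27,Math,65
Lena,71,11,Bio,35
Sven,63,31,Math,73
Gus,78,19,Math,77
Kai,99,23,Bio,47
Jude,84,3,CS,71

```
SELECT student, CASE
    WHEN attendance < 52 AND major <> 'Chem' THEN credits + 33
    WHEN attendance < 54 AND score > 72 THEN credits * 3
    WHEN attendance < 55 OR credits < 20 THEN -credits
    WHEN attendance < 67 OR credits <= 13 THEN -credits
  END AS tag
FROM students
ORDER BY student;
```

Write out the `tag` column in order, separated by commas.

NULL, NULL, -3, -19, -3, NULL, -11, NULL, -31, NULL

student=Carmen: (no match → NULL) → NULL
student=Diego: (no match → NULL) → NULL
student=Farah: attendance < 55 OR credits < 20 → -3
student=Gus: attendance < 55 OR credits < 20 → -19
student=Jude: attendance < 55 OR credits < 20 → -3
student=Kai: (no match → NULL) → NULL
student=Lena: attendance < 55 OR credits < 20 → -11
student=Noor: (no match → NULL) → NULL
student=Sven: attendance < 67 OR credits <= 13 → -31
student=Tara: (no match → NULL) → NULL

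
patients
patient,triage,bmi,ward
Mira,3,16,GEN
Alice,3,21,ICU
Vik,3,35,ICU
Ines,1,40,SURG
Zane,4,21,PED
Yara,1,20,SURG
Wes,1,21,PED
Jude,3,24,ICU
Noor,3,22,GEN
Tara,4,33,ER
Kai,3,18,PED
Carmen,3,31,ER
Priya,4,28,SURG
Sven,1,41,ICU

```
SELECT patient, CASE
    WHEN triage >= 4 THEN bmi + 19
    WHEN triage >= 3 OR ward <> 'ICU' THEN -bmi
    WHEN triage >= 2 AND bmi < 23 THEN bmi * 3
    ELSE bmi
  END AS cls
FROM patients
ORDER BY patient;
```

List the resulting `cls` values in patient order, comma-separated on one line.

patient=Alice: triage >= 3 OR ward <> 'ICU' → -21
patient=Carmen: triage >= 3 OR ward <> 'ICU' → -31
patient=Ines: triage >= 3 OR ward <> 'ICU' → -40
patient=Jude: triage >= 3 OR ward <> 'ICU' → -24
patient=Kai: triage >= 3 OR ward <> 'ICU' → -18
patient=Mira: triage >= 3 OR ward <> 'ICU' → -16
patient=Noor: triage >= 3 OR ward <> 'ICU' → -22
patient=Priya: triage >= 4 → 47
patient=Sven: ELSE → 41
patient=Tara: triage >= 4 → 52
patient=Vik: triage >= 3 OR ward <> 'ICU' → -35
patient=Wes: triage >= 3 OR ward <> 'ICU' → -21
patient=Yara: triage >= 3 OR ward <> 'ICU' → -20
patient=Zane: triage >= 4 → 40

-21, -31, -40, -24, -18, -16, -22, 47, 41, 52, -35, -21, -20, 40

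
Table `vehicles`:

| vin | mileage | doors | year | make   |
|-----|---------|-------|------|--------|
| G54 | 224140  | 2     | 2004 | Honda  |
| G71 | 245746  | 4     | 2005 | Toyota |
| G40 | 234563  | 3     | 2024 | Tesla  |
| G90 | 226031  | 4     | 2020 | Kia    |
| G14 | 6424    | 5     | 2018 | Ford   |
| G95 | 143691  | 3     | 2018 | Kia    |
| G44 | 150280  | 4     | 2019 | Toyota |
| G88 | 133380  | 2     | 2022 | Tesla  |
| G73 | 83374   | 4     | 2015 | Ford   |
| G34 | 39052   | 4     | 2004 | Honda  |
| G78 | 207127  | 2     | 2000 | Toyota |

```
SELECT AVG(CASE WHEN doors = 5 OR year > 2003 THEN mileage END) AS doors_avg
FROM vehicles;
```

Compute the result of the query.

vin=G54: ✓ → 224140
vin=G71: ✓ → 245746
vin=G40: ✓ → 234563
vin=G90: ✓ → 226031
vin=G14: ✓ → 6424
vin=G95: ✓ → 143691
vin=G44: ✓ → 150280
vin=G88: ✓ → 133380
vin=G73: ✓ → 83374
vin=G34: ✓ → 39052
vin=G78: ✗
doors_avg = (224140 + 245746 + 234563 + 226031 + 6424 + 143691 + 150280 + 133380 + 83374 + 39052) / 10 = 148668.1

148668.1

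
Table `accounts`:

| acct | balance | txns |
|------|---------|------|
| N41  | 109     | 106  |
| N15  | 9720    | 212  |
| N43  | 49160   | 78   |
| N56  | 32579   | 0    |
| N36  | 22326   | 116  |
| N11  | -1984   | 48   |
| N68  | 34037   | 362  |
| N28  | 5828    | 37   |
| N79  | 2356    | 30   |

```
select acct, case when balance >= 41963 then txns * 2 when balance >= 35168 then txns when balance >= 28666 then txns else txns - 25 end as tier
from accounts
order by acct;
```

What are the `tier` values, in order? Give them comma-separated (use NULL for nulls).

23, 187, 12, 91, 81, 156, 0, 362, 5

acct=N11: ELSE → 23
acct=N15: ELSE → 187
acct=N28: ELSE → 12
acct=N36: ELSE → 91
acct=N41: ELSE → 81
acct=N43: balance >= 41963 → 156
acct=N56: balance >= 28666 → 0
acct=N68: balance >= 28666 → 362
acct=N79: ELSE → 5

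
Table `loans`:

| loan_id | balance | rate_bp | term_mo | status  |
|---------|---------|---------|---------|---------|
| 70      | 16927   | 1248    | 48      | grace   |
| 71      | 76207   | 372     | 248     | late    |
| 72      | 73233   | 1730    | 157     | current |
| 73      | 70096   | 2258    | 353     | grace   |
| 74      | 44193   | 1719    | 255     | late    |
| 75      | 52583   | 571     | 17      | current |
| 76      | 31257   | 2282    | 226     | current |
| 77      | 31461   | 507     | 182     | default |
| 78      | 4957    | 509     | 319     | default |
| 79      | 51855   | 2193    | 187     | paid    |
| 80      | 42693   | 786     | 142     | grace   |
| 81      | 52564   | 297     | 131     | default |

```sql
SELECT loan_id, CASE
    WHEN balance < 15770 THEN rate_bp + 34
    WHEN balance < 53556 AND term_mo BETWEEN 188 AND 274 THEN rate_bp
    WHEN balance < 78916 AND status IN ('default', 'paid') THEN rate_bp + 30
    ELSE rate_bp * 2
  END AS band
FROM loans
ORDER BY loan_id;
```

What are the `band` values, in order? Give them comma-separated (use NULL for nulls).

loan_id=70: ELSE → 2496
loan_id=71: ELSE → 744
loan_id=72: ELSE → 3460
loan_id=73: ELSE → 4516
loan_id=74: balance < 53556 AND term_mo BETWEEN 188 AND 274 → 1719
loan_id=75: ELSE → 1142
loan_id=76: balance < 53556 AND term_mo BETWEEN 188 AND 274 → 2282
loan_id=77: balance < 78916 AND status IN ('default', 'paid') → 537
loan_id=78: balance < 15770 → 543
loan_id=79: balance < 78916 AND status IN ('default', 'paid') → 2223
loan_id=80: ELSE → 1572
loan_id=81: balance < 78916 AND status IN ('default', 'paid') → 327

2496, 744, 3460, 4516, 1719, 1142, 2282, 537, 543, 2223, 1572, 327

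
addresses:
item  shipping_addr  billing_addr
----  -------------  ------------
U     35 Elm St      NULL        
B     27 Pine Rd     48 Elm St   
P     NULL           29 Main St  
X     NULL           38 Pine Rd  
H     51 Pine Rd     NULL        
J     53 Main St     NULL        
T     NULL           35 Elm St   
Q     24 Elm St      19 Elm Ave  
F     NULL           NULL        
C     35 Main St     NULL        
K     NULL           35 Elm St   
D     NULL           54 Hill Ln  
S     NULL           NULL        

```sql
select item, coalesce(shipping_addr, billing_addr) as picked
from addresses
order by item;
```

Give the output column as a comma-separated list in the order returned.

27 Pine Rd, 35 Main St, 54 Hill Ln, NULL, 51 Pine Rd, 53 Main St, 35 Elm St, 29 Main St, 24 Elm St, NULL, 35 Elm St, 35 Elm St, 38 Pine Rd

item=B: shipping_addr=27 Pine Rd → 27 Pine Rd
item=C: shipping_addr=35 Main St → 35 Main St
item=D: shipping_addr=NULL, billing_addr=54 Hill Ln → 54 Hill Ln
item=F: shipping_addr=NULL, billing_addr=NULL (all NULL) → NULL
item=H: shipping_addr=51 Pine Rd → 51 Pine Rd
item=J: shipping_addr=53 Main St → 53 Main St
item=K: shipping_addr=NULL, billing_addr=35 Elm St → 35 Elm St
item=P: shipping_addr=NULL, billing_addr=29 Main St → 29 Main St
item=Q: shipping_addr=24 Elm St → 24 Elm St
item=S: shipping_addr=NULL, billing_addr=NULL (all NULL) → NULL
item=T: shipping_addr=NULL, billing_addr=35 Elm St → 35 Elm St
item=U: shipping_addr=35 Elm St → 35 Elm St
item=X: shipping_addr=NULL, billing_addr=38 Pine Rd → 38 Pine Rd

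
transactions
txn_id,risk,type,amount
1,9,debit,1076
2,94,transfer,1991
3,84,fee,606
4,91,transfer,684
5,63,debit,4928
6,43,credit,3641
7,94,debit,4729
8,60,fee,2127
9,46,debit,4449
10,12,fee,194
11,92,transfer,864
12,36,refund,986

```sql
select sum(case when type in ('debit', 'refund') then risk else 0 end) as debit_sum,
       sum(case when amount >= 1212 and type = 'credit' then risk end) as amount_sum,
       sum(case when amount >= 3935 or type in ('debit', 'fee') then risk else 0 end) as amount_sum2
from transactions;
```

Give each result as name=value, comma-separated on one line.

debit_sum=248, amount_sum=43, amount_sum2=368

[debit_sum: type in ('debit', 'refund')]
txn_id=1: ✓ → 9
txn_id=2: ✗
txn_id=3: ✗
txn_id=4: ✗
txn_id=5: ✓ → 63
txn_id=6: ✗
txn_id=7: ✓ → 94
txn_id=8: ✗
txn_id=9: ✓ → 46
txn_id=10: ✗
txn_id=11: ✗
txn_id=12: ✓ → 36
debit_sum = 9 + 63 + 94 + 46 + 36 = 248
—
[amount_sum: amount >= 1212 and type = 'credit']
txn_id=1: ✗
txn_id=2: ✗
txn_id=3: ✗
txn_id=4: ✗
txn_id=5: ✗
txn_id=6: ✓ → 43
txn_id=7: ✗
txn_id=8: ✗
txn_id=9: ✗
txn_id=10: ✗
txn_id=11: ✗
txn_id=12: ✗
amount_sum = 43
—
[amount_sum2: amount >= 3935 or type in ('debit', 'fee')]
txn_id=1: ✓ → 9
txn_id=2: ✗
txn_id=3: ✓ → 84
txn_id=4: ✗
txn_id=5: ✓ → 63
txn_id=6: ✗
txn_id=7: ✓ → 94
txn_id=8: ✓ → 60
txn_id=9: ✓ → 46
txn_id=10: ✓ → 12
txn_id=11: ✗
txn_id=12: ✗
amount_sum2 = 9 + 84 + 63 + 94 + 60 + 46 + 12 = 368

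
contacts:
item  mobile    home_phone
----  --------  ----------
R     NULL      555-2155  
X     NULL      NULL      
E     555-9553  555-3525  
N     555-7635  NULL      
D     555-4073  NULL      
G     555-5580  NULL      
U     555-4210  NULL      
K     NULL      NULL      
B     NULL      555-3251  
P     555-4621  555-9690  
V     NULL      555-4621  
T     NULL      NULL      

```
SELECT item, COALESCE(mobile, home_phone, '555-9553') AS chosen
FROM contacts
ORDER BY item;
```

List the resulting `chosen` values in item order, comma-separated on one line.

555-3251, 555-4073, 555-9553, 555-5580, 555-9553, 555-7635, 555-4621, 555-2155, 555-9553, 555-4210, 555-4621, 555-9553

item=B: mobile=NULL, home_phone=555-3251 → 555-3251
item=D: mobile=555-4073 → 555-4073
item=E: mobile=555-9553 → 555-9553
item=G: mobile=555-5580 → 555-5580
item=K: mobile=NULL, home_phone=NULL, → literal 555-9553 → 555-9553
item=N: mobile=555-7635 → 555-7635
item=P: mobile=555-4621 → 555-4621
item=R: mobile=NULL, home_phone=555-2155 → 555-2155
item=T: mobile=NULL, home_phone=NULL, → literal 555-9553 → 555-9553
item=U: mobile=555-4210 → 555-4210
item=V: mobile=NULL, home_phone=555-4621 → 555-4621
item=X: mobile=NULL, home_phone=NULL, → literal 555-9553 → 555-9553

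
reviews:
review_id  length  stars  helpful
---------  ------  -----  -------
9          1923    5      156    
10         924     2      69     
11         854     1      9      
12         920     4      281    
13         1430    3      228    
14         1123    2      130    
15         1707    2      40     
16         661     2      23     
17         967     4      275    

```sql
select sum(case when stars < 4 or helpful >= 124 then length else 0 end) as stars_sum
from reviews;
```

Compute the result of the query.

review_id=9: ✓ → 1923
review_id=10: ✓ → 924
review_id=11: ✓ → 854
review_id=12: ✓ → 920
review_id=13: ✓ → 1430
review_id=14: ✓ → 1123
review_id=15: ✓ → 1707
review_id=16: ✓ → 661
review_id=17: ✓ → 967
stars_sum = 1923 + 924 + 854 + 920 + 1430 + 1123 + 1707 + 661 + 967 = 10509

10509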